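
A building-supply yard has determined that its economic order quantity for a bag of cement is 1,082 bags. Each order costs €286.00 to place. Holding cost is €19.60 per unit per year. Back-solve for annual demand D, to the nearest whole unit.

D ≈ 40,116 bags per year

The basic EOQ model gives Q* = √(2DS/H); rearrange for the unknown.
From Q* = √(2DS/H): D = Q*²H / (2S) = 1,082² × 19.6 / (2 × 286) = 40115.717.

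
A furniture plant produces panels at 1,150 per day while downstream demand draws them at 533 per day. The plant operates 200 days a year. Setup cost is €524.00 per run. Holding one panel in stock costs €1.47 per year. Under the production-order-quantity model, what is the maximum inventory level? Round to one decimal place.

Annual demand D = 533 × 200 = 106,600.
Production build-up factor (1 − d/p) = 1 − 533/1,150 = 0.5365.
Q* = √(2DS / (H(1 − d/p))) = √(2 × 106,600 × 524 / (1.47 × 0.5365)).
= √(111,716,800 / 0.7887) ≈ 11901.643.
Maximum inventory = Q*(1 − d/p) = 11901.643 × 0.5365 ≈ 6385.490.

I_max ≈ 6,385.5 panels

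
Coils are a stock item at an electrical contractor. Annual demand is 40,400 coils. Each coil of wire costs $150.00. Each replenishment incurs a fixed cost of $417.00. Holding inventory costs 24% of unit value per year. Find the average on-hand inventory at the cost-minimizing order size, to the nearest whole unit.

Average inventory ≈ 484 coils

Holding cost H = 0.24 × $150.00 = $36.0000 per unit per year.
The optimal lot size = √(2DS/H) = √(2 × 40,400 × 417 / 36) ≈ 967.44.
Average inventory = Q*/2 ≈ 967.44 / 2 = 483.718.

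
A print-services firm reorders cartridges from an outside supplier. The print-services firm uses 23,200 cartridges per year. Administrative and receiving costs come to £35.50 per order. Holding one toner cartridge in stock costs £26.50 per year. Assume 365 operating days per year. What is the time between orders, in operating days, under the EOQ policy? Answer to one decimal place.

T ≈ 3.9 days

EOQ = √(2DS/H) = √(2 × 23,200 × 35.5 / 26.5) ≈ 249.32.
Cycle time = Q*/D × 365 = 249.32 / 23,200 × 365 ≈ 3.922 days.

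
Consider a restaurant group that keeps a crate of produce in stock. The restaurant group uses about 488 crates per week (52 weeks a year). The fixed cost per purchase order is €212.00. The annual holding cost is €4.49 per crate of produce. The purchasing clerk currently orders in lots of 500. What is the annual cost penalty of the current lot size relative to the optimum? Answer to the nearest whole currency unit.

Annual demand D = 488 × 52 = 25,376.
EOQ = √(2DS/H) = √(2 × 25,376 × 212 / 4.49) ≈ 1548.00.
Cost at Q* = (D/Q*)S + (Q*/2)H = √(2DSH) ≈ €6,950.53.
Cost at Q = 500: (25,376/500)×212 + (500/2)×4.49 = €10,759.42 + €1,122.50 = €11,881.92.
Excess = €11,881.92 − €6,950.53 = €4,931.40.

Extra cost ≈ €4,931 per year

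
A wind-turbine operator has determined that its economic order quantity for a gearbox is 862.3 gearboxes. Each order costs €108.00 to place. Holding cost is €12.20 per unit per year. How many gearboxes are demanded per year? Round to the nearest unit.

Squaring Q* = √(2DS/H) gives Q*² = 2DS/H.
From Q* = √(2DS/H): D = Q*²H / (2S) = 862.3² × 12.2 / (2 × 108) = 41997.443.

D ≈ 41,997 gearboxes per year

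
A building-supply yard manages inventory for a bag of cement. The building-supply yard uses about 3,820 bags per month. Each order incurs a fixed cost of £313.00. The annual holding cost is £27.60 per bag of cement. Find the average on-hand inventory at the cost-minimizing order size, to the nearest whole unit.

Average inventory ≈ 510 bags

Annual demand D = 3,820 × 12 = 45,840.
Q* = √(2DS/H) = √(2 × 45,840 × 313 / 27.6) ≈ 1019.66.
Average inventory = Q*/2 ≈ 1019.66 / 2 = 509.829.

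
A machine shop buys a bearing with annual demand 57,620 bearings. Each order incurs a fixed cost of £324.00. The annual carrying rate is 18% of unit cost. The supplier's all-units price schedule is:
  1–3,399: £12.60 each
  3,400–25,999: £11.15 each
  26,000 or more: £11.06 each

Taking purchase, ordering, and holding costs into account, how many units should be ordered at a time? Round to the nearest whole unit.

Q* ≈ 4,313 bearings

Holding cost per unit per year at price C is H = 0.18·C.
Evaluate total cost at each tier's feasible EOQ or, if the EOQ is below the tier, at the tier's minimum quantity.
Tier 1 (£12.60): EOQ = 4057.4 exceeds tier's upper bound 3399, so this tier is dominated.
EOQ at £11.15 = 4313.2 (feasible in tier 2): TC = 57,620×£11.15 + (57,620/4313.2)×324 + (4313.2/2)×0.18×£11.15 = £651,119.61.
EOQ at £11.06 = 4330.7 < 26000, so use break Q=26000: TC = 57,620×£11.06 + (57,620/26000.0)×324 + (26000.0/2)×0.18×£11.06 = £663,875.63.
Lowest total cost is £651,119.61 at Q = 4313.2.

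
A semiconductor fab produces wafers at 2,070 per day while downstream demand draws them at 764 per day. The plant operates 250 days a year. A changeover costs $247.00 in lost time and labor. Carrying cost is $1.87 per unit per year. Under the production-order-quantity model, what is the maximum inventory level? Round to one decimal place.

I_max ≈ 5,642.2 wafers

Annual demand D = 764 × 250 = 191,000.
Production build-up factor (1 − d/p) = 1 − 764/2,070 = 0.6309.
Q* = √(2DS / (H(1 − d/p))) = √(2 × 191,000 × 247 / (1.87 × 0.6309)).
= √(94,354,000 / 1.1798) ≈ 8942.788.
Maximum inventory = Q*(1 − d/p) = 8942.788 × 0.6309 ≈ 5642.165.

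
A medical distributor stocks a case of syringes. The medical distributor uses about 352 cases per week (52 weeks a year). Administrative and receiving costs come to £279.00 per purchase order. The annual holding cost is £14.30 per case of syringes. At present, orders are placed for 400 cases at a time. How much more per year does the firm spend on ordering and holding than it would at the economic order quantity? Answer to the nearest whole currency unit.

Extra cost ≈ £3,542 per year

Annual demand D = 352 × 52 = 18,304.
EOQ = √(2DS/H) = √(2 × 18,304 × 279 / 14.3) ≈ 845.13.
Cost at Q* = (D/Q*)S + (Q*/2)H = √(2DSH) ≈ £12,085.32.
Cost at Q = 400: (18,304/400)×279 + (400/2)×14.3 = £12,767.04 + £2,860.00 = £15,627.04.
Excess = £15,627.04 − £12,085.32 = £3,541.72.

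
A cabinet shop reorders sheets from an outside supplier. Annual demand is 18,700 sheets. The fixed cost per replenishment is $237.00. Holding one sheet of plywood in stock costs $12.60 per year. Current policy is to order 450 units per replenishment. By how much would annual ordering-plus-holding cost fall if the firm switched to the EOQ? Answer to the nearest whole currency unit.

EOQ = √(2DS/H) = √(2 × 18,700 × 237 / 12.6) ≈ 838.73.
Cost at Q* = (D/Q*)S + (Q*/2)H = √(2DSH) ≈ $10,568.06.
Cost at Q = 450: (18,700/450)×237 + (450/2)×12.6 = $9,848.67 + $2,835.00 = $12,683.67.
Excess = $12,683.67 − $10,568.06 = $2,115.61.

Extra cost ≈ $2,116 per year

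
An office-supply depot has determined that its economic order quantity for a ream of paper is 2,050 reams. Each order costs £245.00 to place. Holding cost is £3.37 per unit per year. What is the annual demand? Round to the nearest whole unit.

The basic EOQ model gives Q* = √(2DS/H); rearrange for the unknown.
From Q* = √(2DS/H): D = Q*²H / (2S) = 2,050² × 3.37 / (2 × 245) = 28902.908.

D ≈ 28,903 reams per year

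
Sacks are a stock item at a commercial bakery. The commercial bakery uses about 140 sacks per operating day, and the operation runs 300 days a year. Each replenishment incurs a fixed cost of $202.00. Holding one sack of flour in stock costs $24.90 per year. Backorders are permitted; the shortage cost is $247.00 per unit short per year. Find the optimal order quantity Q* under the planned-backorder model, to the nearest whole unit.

Annual demand D = 140 × 300 = 42,000.
With planned backorders, Q* = √(2DS/H) · √((H+B)/B).
√(2DS/H) = √(2 × 42,000 × 202 / 24.9) = 825.497.
√((H+B)/B) = √((24.9+247)/247) = 1.0492.
Q* ≈ 866.107.

Q* ≈ 866 sacks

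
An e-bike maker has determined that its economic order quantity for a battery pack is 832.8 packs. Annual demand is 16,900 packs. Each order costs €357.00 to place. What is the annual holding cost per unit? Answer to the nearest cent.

H ≈ €17.40

The basic EOQ model gives Q* = √(2DS/H); rearrange for the unknown.
From Q* = √(2DS/H): H = 2DS / Q*² = 2 × 16,900 × 357 / 832.8² = 17.3982.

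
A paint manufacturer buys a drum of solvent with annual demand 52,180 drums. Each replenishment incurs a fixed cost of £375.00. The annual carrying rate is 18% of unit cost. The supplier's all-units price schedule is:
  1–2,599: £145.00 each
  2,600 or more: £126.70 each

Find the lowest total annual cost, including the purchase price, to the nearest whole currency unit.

Holding cost per unit per year at price C is H = 0.18·C.
For each price level, check whether its EOQ is feasible; otherwise the best quantity at that price is the breakpoint.
EOQ at £145.00 = 1224.5 (feasible in tier 1): TC = 52,180×£145.00 + (52,180/1224.5)×375 + (1224.5/2)×0.18×£145.00 = £7,598,059.72.
EOQ at £126.70 = 1310.0 < 2600, so use break Q=2600: TC = 52,180×£126.70 + (52,180/2600.0)×375 + (2600.0/2)×0.18×£126.70 = £6,648,379.76.
Lowest total cost among the candidates is at Q = 2600.0.

TC* ≈ £6,648,380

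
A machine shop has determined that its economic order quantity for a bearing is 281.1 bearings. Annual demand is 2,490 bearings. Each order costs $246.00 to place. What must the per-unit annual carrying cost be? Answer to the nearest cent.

H ≈ $15.50

Invert the EOQ relation Q*² = 2DS/H.
From Q* = √(2DS/H): H = 2DS / Q*² = 2 × 2,490 × 246 / 281.1² = 15.5040.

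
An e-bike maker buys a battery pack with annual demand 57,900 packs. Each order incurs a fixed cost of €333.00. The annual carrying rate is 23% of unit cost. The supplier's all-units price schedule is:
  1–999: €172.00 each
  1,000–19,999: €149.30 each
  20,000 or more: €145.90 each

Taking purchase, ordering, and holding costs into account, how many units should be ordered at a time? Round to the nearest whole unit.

Holding cost per unit per year at price C is H = 0.23·C.
Candidates are each tier's EOQ (if it falls in that tier) and each price-break quantity.
EOQ at €172.00 = 987.3 (feasible in tier 1): TC = 57,900×€172.00 + (57,900/987.3)×333 + (987.3/2)×0.23×€172.00 = €9,997,857.51.
EOQ at €149.30 = 1059.7 (feasible in tier 2): TC = 57,900×€149.30 + (57,900/1059.7)×333 + (1059.7/2)×0.23×€149.30 = €8,680,859.01.
EOQ at €145.90 = 1072.0 < 20000, so use break Q=20000: TC = 57,900×€145.90 + (57,900/20000.0)×333 + (20000.0/2)×0.23×€145.90 = €8,784,144.04.
Lowest total cost is €8,680,859.01 at Q = 1059.7.

Q* ≈ 1,060 packs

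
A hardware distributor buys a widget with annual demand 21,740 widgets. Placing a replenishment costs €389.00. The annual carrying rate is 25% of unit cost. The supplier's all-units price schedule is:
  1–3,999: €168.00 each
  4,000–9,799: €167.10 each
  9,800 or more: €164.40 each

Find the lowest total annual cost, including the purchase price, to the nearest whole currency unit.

Holding cost per unit per year at price C is H = 0.25·C.
For each price level, check whether its EOQ is feasible; otherwise the best quantity at that price is the breakpoint.
EOQ at €168.00 = 634.6 (feasible in tier 1): TC = 21,740×€168.00 + (21,740/634.6)×389 + (634.6/2)×0.25×€168.00 = €3,678,972.88.
EOQ at €167.10 = 636.3 < 4000, so use break Q=4000: TC = 21,740×€167.10 + (21,740/4000.0)×389 + (4000.0/2)×0.25×€167.10 = €3,718,418.21.
EOQ at €164.40 = 641.5 < 9800, so use break Q=9800: TC = 21,740×€164.40 + (21,740/9800.0)×389 + (9800.0/2)×0.25×€164.40 = €3,776,308.94.
Lowest total cost among the candidates is at Q = 634.6.

TC* ≈ €3,678,973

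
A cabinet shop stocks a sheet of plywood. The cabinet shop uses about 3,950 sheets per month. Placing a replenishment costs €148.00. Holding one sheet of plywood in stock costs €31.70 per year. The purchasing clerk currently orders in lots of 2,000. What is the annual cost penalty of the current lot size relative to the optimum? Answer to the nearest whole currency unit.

Annual demand D = 3,950 × 12 = 47,400.
EOQ = √(2DS/H) = √(2 × 47,400 × 148 / 31.7) ≈ 665.28.
Cost at Q* = (D/Q*)S + (Q*/2)H = √(2DSH) ≈ €21,089.42.
Cost at Q = 2,000: (47,400/2,000)×148 + (2,000/2)×31.7 = €3,507.60 + €31,700.00 = €35,207.60.
Excess = €35,207.60 − €21,089.42 = €14,118.18.

Extra cost ≈ €14,118 per year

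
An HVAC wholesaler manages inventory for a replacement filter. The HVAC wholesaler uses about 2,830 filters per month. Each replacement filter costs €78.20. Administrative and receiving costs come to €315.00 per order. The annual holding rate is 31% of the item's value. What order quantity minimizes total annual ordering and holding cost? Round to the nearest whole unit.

Q* ≈ 939 filters

Annual demand D = 2,830 × 12 = 33,960.
Holding cost H = 0.31 × €78.20 = €24.2420 per unit per year.
EOQ = √(2DS / H) = √(2 × 33,960 × 315 / 24.242).
= √(21,394,800 / 24.242) = √882,550.9446 ≈ 939.442.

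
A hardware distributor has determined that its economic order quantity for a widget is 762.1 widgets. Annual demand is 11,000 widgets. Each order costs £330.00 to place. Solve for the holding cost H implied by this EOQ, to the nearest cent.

The basic EOQ model gives Q* = √(2DS/H); rearrange for the unknown.
From Q* = √(2DS/H): H = 2DS / Q*² = 2 × 11,000 × 330 / 762.1² = 12.5001.

H ≈ £12.50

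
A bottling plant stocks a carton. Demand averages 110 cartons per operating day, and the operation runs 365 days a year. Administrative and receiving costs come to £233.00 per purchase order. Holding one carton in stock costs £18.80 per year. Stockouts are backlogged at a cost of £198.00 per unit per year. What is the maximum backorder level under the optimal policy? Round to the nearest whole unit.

S* ≈ 91 cartons

Annual demand D = 110 × 365 = 40,150.
With planned backorders, Q* = √(2DS/H) · √((H+B)/B).
√(2DS/H) = √(2 × 40,150 × 233 / 18.8) = 997.601.
√((H+B)/B) = √((18.8+198)/198) = 1.0464.
Q* ≈ 1043.888.
S* = Q* · H/(H+B) = 1043.888 × 18.8/216.8 ≈ 90.522.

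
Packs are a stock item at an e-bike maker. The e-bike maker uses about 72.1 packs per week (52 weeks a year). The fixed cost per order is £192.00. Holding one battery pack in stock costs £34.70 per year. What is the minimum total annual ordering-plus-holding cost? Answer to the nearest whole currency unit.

Annual demand D = 72.1 × 52 = 3,749.2.
The optimal lot size = √(2DS/H) = √(2 × 3,749.2 × 192 / 34.7) ≈ 203.69.
At the optimum the two cost components are equal, so total cost = 2·(Q*/2)H = Q*·H.
Minimum total = √(2DSH) = √(2 × 3,749.2 × 192 × 34.7) ≈ 7068.051.

TC* ≈ £7,068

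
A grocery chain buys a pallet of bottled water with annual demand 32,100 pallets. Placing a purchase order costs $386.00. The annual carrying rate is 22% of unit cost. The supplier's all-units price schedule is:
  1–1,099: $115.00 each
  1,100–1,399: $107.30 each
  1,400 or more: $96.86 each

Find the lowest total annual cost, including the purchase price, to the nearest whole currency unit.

TC* ≈ $3,132,973

Holding cost per unit per year at price C is H = 0.22·C.
Evaluate total cost at each tier's feasible EOQ or, if the EOQ is below the tier, at the tier's minimum quantity.
EOQ at $115.00 = 989.7 (feasible in tier 1): TC = 32,100×$115.00 + (32,100/989.7)×386 + (989.7/2)×0.22×$115.00 = $3,716,539.26.
EOQ at $107.30 = 1024.6 < 1100, so use break Q=1100: TC = 32,100×$107.30 + (32,100/1100.0)×386 + (1100.0/2)×0.22×$107.30 = $3,468,577.48.
EOQ at $96.86 = 1078.4 < 1400, so use break Q=1400: TC = 32,100×$96.86 + (32,100/1400.0)×386 + (1400.0/2)×0.22×$96.86 = $3,132,972.87.
Lowest total cost among the candidates is at Q = 1400.0.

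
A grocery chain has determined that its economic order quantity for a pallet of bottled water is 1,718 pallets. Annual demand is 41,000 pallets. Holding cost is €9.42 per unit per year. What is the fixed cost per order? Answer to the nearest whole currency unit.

The basic EOQ model gives Q* = √(2DS/H); rearrange for the unknown.
From Q* = √(2DS/H): S = Q*²H / (2D) = 1,718² × 9.42 / (2 × 41,000) = 339.0653.

S ≈ €339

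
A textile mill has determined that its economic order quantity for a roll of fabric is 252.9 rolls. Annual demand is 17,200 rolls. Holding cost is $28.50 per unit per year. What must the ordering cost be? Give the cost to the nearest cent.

Invert the EOQ relation Q*² = 2DS/H.
From Q* = √(2DS/H): S = Q*²H / (2D) = 252.9² × 28.5 / (2 × 17,200) = 52.9888.

S ≈ $52.99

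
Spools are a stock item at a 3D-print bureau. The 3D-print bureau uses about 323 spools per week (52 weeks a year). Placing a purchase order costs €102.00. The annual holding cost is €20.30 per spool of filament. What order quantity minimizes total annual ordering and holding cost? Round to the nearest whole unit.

Annual demand D = 323 × 52 = 16,796.
EOQ = √(2DS / H) = √(2 × 16,796 × 102 / 20.3).
= √(3,426,384 / 20.3) = √168,787.3892 ≈ 410.837.

Q* ≈ 411 spools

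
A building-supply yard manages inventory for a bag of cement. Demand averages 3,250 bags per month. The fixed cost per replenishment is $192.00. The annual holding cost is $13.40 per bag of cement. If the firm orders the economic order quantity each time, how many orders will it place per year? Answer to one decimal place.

N ≈ 36.9 orders per year

Annual demand D = 3,250 × 12 = 39,000.
EOQ = √(2DS/H) = √(2 × 39,000 × 192 / 13.4) ≈ 1057.17.
Orders per year = D / Q* = 39,000 / 1057.17 ≈ 36.891.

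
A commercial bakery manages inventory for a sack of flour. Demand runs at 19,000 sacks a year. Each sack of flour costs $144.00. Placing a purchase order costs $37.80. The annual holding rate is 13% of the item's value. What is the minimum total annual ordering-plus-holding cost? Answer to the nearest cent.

Holding cost H = 0.13 × $144.00 = $18.7200 per unit per year.
Q* = √(2DS/H) = √(2 × 19,000 × 37.8 / 18.72) ≈ 277.00.
At the optimum the two cost components are equal, so total cost = 2·(Q*/2)H = Q*·H.
Minimum total = √(2DSH) = √(2 × 19,000 × 37.8 × 18.72) ≈ 5185.500.

TC* ≈ $5,185.50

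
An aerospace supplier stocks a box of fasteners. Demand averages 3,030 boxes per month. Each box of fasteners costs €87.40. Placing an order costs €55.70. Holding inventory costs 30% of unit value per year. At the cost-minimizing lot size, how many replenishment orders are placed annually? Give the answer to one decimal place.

N ≈ 92.5 orders per year

Annual demand D = 3,030 × 12 = 36,360.
Holding cost H = 0.30 × €87.40 = €26.2200 per unit per year.
Q* = √(2DS/H) = √(2 × 36,360 × 55.7 / 26.22) ≈ 393.04.
Orders per year = D / Q* = 36,360 / 393.04 ≈ 92.509.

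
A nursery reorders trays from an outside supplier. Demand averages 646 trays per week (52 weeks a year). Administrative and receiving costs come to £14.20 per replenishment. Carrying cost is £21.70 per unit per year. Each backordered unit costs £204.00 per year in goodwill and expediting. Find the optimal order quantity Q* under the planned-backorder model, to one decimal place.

Annual demand D = 646 × 52 = 33,592.
With planned backorders, Q* = √(2DS/H) · √((H+B)/B).
√(2DS/H) = √(2 × 33,592 × 14.2 / 21.7) = 209.675.
√((H+B)/B) = √((21.7+204)/204) = 1.0518.
Q* ≈ 220.545.

Q* ≈ 220.5 trays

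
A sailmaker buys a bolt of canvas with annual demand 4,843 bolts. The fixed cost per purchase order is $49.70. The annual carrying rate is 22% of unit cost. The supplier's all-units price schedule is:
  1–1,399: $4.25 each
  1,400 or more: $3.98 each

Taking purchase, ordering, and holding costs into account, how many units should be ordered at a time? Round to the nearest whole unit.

Q* ≈ 1,400 bolts

Holding cost per unit per year at price C is H = 0.22·C.
Evaluate total cost at each tier's feasible EOQ or, if the EOQ is below the tier, at the tier's minimum quantity.
EOQ at $4.25 = 717.5 (feasible in tier 1): TC = 4,843×$4.25 + (4,843/717.5)×49.7 + (717.5/2)×0.22×$4.25 = $21,253.65.
EOQ at $3.98 = 741.5 < 1400, so use break Q=1400: TC = 4,843×$3.98 + (4,843/1400.0)×49.7 + (1400.0/2)×0.22×$3.98 = $20,059.99.
Lowest total cost is $20,059.99 at Q = 1400.0.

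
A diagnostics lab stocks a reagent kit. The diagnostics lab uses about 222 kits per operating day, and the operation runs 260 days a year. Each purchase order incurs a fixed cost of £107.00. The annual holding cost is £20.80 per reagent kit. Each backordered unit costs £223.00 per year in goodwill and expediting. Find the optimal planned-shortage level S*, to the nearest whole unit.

S* ≈ 69 kits

Annual demand D = 222 × 260 = 57,720.
With planned backorders, Q* = √(2DS/H) · √((H+B)/B).
√(2DS/H) = √(2 × 57,720 × 107 / 20.8) = 770.617.
√((H+B)/B) = √((20.8+223)/223) = 1.0456.
Q* ≈ 805.755.
S* = Q* · H/(H+B) = 805.755 × 20.8/243.8 ≈ 68.744.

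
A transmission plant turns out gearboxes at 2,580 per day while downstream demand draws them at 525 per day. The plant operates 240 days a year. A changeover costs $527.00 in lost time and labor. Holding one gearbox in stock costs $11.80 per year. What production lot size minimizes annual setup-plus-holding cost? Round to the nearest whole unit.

Annual demand D = 525 × 240 = 126,000.
Production build-up factor (1 − d/p) = 1 − 525/2,580 = 0.7965.
Q* = √(2DS / (H(1 − d/p))) = √(2 × 126,000 × 527 / (11.8 × 0.7965)).
= √(132,804,000 / 9.3988) ≈ 3758.967.

Q* ≈ 3,759 gearboxes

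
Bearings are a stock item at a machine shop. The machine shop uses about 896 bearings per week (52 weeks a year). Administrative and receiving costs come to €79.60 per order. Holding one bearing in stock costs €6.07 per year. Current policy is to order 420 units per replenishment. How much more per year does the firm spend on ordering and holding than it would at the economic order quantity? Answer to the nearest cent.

Extra cost ≈ €3,395.01 per year

Annual demand D = 896 × 52 = 46,592.
EOQ = √(2DS/H) = √(2 × 46,592 × 79.6 / 6.07) ≈ 1105.43.
Cost at Q* = (D/Q*)S + (Q*/2)H = √(2DSH) ≈ €6,709.99.
Cost at Q = 420: (46,592/420)×79.6 + (420/2)×6.07 = €8,830.29 + €1,274.70 = €10,104.99.
Excess = €10,104.99 − €6,709.99 = €3,395.01.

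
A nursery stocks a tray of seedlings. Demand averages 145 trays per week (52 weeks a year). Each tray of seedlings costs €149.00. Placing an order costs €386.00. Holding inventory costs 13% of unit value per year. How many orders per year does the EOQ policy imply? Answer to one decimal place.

Annual demand D = 145 × 52 = 7,540.
Holding cost H = 0.13 × €149.00 = €19.3700 per unit per year.
Q* = √(2DS/H) = √(2 × 7,540 × 386 / 19.37) ≈ 548.19.
Orders per year = D / Q* = 7,540 / 548.19 ≈ 13.754.

N ≈ 13.8 orders per year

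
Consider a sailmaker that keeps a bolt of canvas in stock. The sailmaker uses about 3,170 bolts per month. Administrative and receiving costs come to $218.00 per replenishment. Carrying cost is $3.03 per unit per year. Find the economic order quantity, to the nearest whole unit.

Q* ≈ 2,340 bolts

Annual demand D = 3,170 × 12 = 38,040.
EOQ = √(2DS / H) = √(2 × 38,040 × 218 / 3.03).
= √(16,585,440 / 3.03) = √5,473,742.5743 ≈ 2339.603.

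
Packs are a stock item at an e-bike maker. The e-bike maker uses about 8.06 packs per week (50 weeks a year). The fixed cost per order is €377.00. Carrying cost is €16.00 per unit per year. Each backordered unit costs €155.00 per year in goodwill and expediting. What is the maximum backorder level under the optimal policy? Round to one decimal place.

Annual demand D = 8.06 × 50 = 403.
With planned backorders, Q* = √(2DS/H) · √((H+B)/B).
√(2DS/H) = √(2 × 403 × 377 / 16) = 137.809.
√((H+B)/B) = √((16+155)/155) = 1.0503.
Q* ≈ 144.747.
S* = Q* · H/(H+B) = 144.747 × 16/171 ≈ 13.544.

S* ≈ 13.5 packs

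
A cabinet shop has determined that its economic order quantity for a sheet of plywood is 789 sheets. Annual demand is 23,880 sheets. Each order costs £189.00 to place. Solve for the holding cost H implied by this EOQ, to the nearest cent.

H ≈ £14.50

The basic EOQ model gives Q* = √(2DS/H); rearrange for the unknown.
From Q* = √(2DS/H): H = 2DS / Q*² = 2 × 23,880 × 189 / 789² = 14.5001.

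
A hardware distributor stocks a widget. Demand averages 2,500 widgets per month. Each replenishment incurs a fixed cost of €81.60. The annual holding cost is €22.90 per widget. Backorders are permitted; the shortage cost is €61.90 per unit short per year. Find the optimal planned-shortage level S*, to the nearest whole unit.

S* ≈ 146 widgets

Annual demand D = 2,500 × 12 = 30,000.
With planned backorders, Q* = √(2DS/H) · √((H+B)/B).
√(2DS/H) = √(2 × 30,000 × 81.6 / 22.9) = 462.384.
√((H+B)/B) = √((22.9+61.9)/61.9) = 1.1704.
Q* ≈ 541.197.
S* = Q* · H/(H+B) = 541.197 × 22.9/84.8 ≈ 146.149.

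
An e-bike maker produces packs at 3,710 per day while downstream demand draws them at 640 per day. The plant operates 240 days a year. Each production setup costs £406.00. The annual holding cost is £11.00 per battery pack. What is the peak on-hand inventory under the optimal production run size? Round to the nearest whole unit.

I_max ≈ 3,063 packs

Annual demand D = 640 × 240 = 153,600.
Production build-up factor (1 − d/p) = 1 − 640/3,710 = 0.8275.
Q* = √(2DS / (H(1 − d/p))) = √(2 × 153,600 × 406 / (11 × 0.8275)).
= √(124,723,200 / 9.1024) ≈ 3701.647.
Maximum inventory = Q*(1 − d/p) = 3701.647 × 0.8275 ≈ 3063.088.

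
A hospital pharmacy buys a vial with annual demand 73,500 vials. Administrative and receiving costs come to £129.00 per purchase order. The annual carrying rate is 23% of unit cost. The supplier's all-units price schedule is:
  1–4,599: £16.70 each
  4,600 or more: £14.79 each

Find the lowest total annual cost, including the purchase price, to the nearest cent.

Holding cost per unit per year at price C is H = 0.23·C.
Candidates are each tier's EOQ (if it falls in that tier) and each price-break quantity.
EOQ at £16.70 = 2221.9 (feasible in tier 1): TC = 73,500×£16.70 + (73,500/2221.9)×129 + (2221.9/2)×0.23×£16.70 = £1,235,984.45.
EOQ at £14.79 = 2361.1 < 4600, so use break Q=4600: TC = 73,500×£14.79 + (73,500/4600.0)×129 + (4600.0/2)×0.23×£14.79 = £1,096,950.11.
Lowest total cost among the candidates is at Q = 4600.0.

TC* ≈ £1,096,950.11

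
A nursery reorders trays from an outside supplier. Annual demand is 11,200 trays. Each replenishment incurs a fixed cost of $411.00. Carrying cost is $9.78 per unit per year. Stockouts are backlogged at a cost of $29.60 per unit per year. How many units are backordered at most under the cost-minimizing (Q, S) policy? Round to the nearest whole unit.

With planned backorders, Q* = √(2DS/H) · √((H+B)/B).
√(2DS/H) = √(2 × 11,200 × 411 / 9.78) = 970.232.
√((H+B)/B) = √((9.78+29.6)/29.6) = 1.1534.
Q* ≈ 1119.096.
S* = Q* · H/(H+B) = 1119.096 × 9.78/39.38 ≈ 277.927.

S* ≈ 278 trays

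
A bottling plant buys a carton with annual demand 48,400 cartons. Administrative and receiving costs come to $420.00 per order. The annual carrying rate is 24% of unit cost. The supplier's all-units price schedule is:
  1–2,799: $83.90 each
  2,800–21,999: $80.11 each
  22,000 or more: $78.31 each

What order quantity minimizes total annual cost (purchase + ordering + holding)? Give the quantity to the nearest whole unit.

Holding cost per unit per year at price C is H = 0.24·C.
For each price level, check whether its EOQ is feasible; otherwise the best quantity at that price is the breakpoint.
EOQ at $83.90 = 1420.9 (feasible in tier 1): TC = 48,400×$83.90 + (48,400/1420.9)×420 + (1420.9/2)×0.24×$83.90 = $4,089,372.05.
EOQ at $80.11 = 1454.2 < 2800, so use break Q=2800: TC = 48,400×$80.11 + (48,400/2800.0)×420 + (2800.0/2)×0.24×$80.11 = $3,911,500.96.
EOQ at $78.31 = 1470.8 < 22000, so use break Q=22000: TC = 48,400×$78.31 + (48,400/22000.0)×420 + (22000.0/2)×0.24×$78.31 = $3,997,866.40.
Lowest total cost is $3,911,500.96 at Q = 2800.0.

Q* ≈ 2,800 cartons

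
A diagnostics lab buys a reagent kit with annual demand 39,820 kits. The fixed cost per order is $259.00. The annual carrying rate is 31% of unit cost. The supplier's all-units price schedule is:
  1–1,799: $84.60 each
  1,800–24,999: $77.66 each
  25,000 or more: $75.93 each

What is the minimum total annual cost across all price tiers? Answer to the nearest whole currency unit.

Holding cost per unit per year at price C is H = 0.31·C.
For each price level, check whether its EOQ is feasible; otherwise the best quantity at that price is the breakpoint.
EOQ at $84.60 = 886.8 (feasible in tier 1): TC = 39,820×$84.60 + (39,820/886.8)×259 + (886.8/2)×0.31×$84.60 = $3,392,030.49.
EOQ at $77.66 = 925.6 < 1800, so use break Q=1800: TC = 39,820×$77.66 + (39,820/1800.0)×259 + (1800.0/2)×0.31×$77.66 = $3,119,818.00.
EOQ at $75.93 = 936.1 < 25000, so use break Q=25000: TC = 39,820×$75.93 + (39,820/25000.0)×259 + (25000.0/2)×0.31×$75.93 = $3,318,173.89.
Lowest total cost among the candidates is at Q = 1800.0.

TC* ≈ $3,119,818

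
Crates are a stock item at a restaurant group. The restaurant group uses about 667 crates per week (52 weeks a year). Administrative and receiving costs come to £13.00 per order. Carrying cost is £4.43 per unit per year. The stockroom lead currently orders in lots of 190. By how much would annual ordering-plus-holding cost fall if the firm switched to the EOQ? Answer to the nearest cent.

Extra cost ≈ £795.24 per year

Annual demand D = 667 × 52 = 34,684.
EOQ = √(2DS/H) = √(2 × 34,684 × 13 / 4.43) ≈ 451.18.
Cost at Q* = (D/Q*)S + (Q*/2)H = √(2DSH) ≈ £1,998.73.
Cost at Q = 190: (34,684/190)×13 + (190/2)×4.43 = £2,373.12 + £420.85 = £2,793.97.
Excess = £2,793.97 − £1,998.73 = £795.24.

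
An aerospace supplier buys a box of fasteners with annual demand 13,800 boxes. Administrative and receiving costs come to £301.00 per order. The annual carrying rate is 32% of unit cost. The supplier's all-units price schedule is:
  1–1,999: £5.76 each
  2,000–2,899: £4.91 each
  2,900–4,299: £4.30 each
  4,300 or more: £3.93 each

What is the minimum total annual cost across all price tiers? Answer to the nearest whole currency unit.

Holding cost per unit per year at price C is H = 0.32·C.
For each price level, check whether its EOQ is feasible; otherwise the best quantity at that price is the breakpoint.
Tier 1 (£5.76): EOQ = 2123.0 exceeds tier's upper bound 1999, so this tier is dominated.
EOQ at £4.91 = 2299.4 (feasible in tier 2): TC = 13,800×£4.91 + (13,800/2299.4)×301 + (2299.4/2)×0.32×£4.91 = £71,370.88.
EOQ at £4.30 = 2457.1 < 2900, so use break Q=2900: TC = 13,800×£4.30 + (13,800/2900.0)×301 + (2900.0/2)×0.32×£4.30 = £62,767.54.
EOQ at £3.93 = 2570.2 < 4300, so use break Q=4300: TC = 13,800×£3.93 + (13,800/4300.0)×301 + (4300.0/2)×0.32×£3.93 = £57,903.84.
Lowest total cost among the candidates is at Q = 4300.0.

TC* ≈ £57,904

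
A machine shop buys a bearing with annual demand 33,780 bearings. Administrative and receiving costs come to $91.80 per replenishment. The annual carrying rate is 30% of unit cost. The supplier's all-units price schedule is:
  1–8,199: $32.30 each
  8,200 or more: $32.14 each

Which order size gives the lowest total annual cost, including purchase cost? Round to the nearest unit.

Q* ≈ 800 bearings

Holding cost per unit per year at price C is H = 0.30·C.
Candidates are each tier's EOQ (if it falls in that tier) and each price-break quantity.
EOQ at $32.30 = 800.0 (feasible in tier 1): TC = 33,780×$32.30 + (33,780/800.0)×91.8 + (800.0/2)×0.30×$32.30 = $1,098,846.25.
EOQ at $32.14 = 802.0 < 8200, so use break Q=8200: TC = 33,780×$32.14 + (33,780/8200.0)×91.8 + (8200.0/2)×0.30×$32.14 = $1,125,599.57.
Lowest total cost is $1,098,846.25 at Q = 800.0.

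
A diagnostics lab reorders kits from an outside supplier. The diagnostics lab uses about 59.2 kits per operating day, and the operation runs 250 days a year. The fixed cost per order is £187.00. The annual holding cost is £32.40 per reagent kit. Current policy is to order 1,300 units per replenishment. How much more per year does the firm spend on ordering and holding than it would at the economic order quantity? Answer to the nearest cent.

Annual demand D = 59.2 × 250 = 14,800.
EOQ = √(2DS/H) = √(2 × 14,800 × 187 / 32.4) ≈ 413.33.
Cost at Q* = (D/Q*)S + (Q*/2)H = √(2DSH) ≈ £13,391.81.
Cost at Q = 1,300: (14,800/1,300)×187 + (1,300/2)×32.4 = £2,128.92 + £21,060.00 = £23,188.92.
Excess = £23,188.92 − £13,391.81 = £9,797.12.

Extra cost ≈ £9,797.12 per year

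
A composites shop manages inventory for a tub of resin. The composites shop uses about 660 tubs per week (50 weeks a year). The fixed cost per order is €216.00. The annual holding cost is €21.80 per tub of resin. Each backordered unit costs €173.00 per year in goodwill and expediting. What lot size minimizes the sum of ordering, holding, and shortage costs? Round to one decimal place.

Annual demand D = 660 × 50 = 33,000.
With planned backorders, Q* = √(2DS/H) · √((H+B)/B).
√(2DS/H) = √(2 × 33,000 × 216 / 21.8) = 808.669.
√((H+B)/B) = √((21.8+173)/173) = 1.0611.
Q* ≈ 858.108.

Q* ≈ 858.1 tubs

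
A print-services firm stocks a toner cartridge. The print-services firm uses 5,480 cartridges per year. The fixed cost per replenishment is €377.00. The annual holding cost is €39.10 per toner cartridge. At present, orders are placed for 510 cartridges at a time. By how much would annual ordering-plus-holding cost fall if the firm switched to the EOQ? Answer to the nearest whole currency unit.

Extra cost ≈ €1,311 per year

EOQ = √(2DS/H) = √(2 × 5,480 × 377 / 39.1) ≈ 325.08.
Cost at Q* = (D/Q*)S + (Q*/2)H = √(2DSH) ≈ €12,710.55.
Cost at Q = 510: (5,480/510)×377 + (510/2)×39.1 = €4,050.90 + €9,970.50 = €14,021.40.
Excess = €14,021.40 − €12,710.55 = €1,310.85.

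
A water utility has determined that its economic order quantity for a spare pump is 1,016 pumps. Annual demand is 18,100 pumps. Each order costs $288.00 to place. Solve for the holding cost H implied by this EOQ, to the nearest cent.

H ≈ $10.10

Squaring Q* = √(2DS/H) gives Q*² = 2DS/H.
From Q* = √(2DS/H): H = 2DS / Q*² = 2 × 18,100 × 288 / 1,016² = 10.0998.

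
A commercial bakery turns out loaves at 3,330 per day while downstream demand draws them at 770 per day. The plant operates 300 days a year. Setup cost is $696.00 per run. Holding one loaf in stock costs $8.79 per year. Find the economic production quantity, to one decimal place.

Q* ≈ 6,898.2 loaves

Annual demand D = 770 × 300 = 231,000.
Production build-up factor (1 − d/p) = 1 − 770/3,330 = 0.7688.
Q* = √(2DS / (H(1 − d/p))) = √(2 × 231,000 × 696 / (8.79 × 0.7688)).
= √(321,552,000 / 6.7575) ≈ 6898.161.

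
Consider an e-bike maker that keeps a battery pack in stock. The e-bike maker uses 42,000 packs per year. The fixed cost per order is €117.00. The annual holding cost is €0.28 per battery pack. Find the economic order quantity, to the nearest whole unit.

EOQ = √(2DS / H) = √(2 × 42,000 × 117 / 0.28).
= √(9,828,000 / 0.28) = √35,100,000 ≈ 5924.525.

Q* ≈ 5,925 packs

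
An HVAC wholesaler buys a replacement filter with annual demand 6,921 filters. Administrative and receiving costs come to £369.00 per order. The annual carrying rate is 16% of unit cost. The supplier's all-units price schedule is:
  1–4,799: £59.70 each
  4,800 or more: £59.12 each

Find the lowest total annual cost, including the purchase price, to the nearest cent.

TC* ≈ £420,168.59

Holding cost per unit per year at price C is H = 0.16·C.
For each price level, check whether its EOQ is feasible; otherwise the best quantity at that price is the breakpoint.
EOQ at £59.70 = 731.2 (feasible in tier 1): TC = 6,921×£59.70 + (6,921/731.2)×369 + (731.2/2)×0.16×£59.70 = £420,168.59.
EOQ at £59.12 = 734.8 < 4800, so use break Q=4800: TC = 6,921×£59.12 + (6,921/4800.0)×369 + (4800.0/2)×0.16×£59.12 = £432,403.65.
Lowest total cost among the candidates is at Q = 731.2.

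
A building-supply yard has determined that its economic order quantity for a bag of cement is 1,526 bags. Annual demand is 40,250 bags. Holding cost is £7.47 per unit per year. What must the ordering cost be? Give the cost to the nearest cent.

S ≈ £216.09

The basic EOQ model gives Q* = √(2DS/H); rearrange for the unknown.
From Q* = √(2DS/H): S = Q*²H / (2D) = 1,526² × 7.47 / (2 × 40,250) = 216.0896.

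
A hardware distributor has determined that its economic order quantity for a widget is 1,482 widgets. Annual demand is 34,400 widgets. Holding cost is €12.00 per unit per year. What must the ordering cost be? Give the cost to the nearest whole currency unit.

Squaring Q* = √(2DS/H) gives Q*² = 2DS/H.
From Q* = √(2DS/H): S = Q*²H / (2D) = 1,482² × 12 / (2 × 34,400) = 383.0798.

S ≈ €383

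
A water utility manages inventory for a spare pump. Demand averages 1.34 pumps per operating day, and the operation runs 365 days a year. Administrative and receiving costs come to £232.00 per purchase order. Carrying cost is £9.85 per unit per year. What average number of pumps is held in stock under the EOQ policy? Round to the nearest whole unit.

Average inventory ≈ 76 pumps

Annual demand D = 1.34 × 365 = 489.1.
The optimal lot size = √(2DS/H) = √(2 × 489.1 × 232 / 9.85) ≈ 151.79.
Average inventory = Q*/2 ≈ 151.79 / 2 = 75.894.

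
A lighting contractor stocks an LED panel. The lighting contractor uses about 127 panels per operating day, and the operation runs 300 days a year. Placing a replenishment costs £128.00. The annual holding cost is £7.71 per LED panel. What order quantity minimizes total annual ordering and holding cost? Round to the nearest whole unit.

Annual demand D = 127 × 300 = 38,100.
EOQ = √(2DS / H) = √(2 × 38,100 × 128 / 7.71).
= √(9,753,600 / 7.71) = √1,265,058.3658 ≈ 1124.748.

Q* ≈ 1,125 panels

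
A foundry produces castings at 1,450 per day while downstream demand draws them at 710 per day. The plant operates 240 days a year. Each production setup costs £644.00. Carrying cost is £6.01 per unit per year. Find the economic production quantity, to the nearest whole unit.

Annual demand D = 710 × 240 = 170,400.
Production build-up factor (1 − d/p) = 1 − 710/1,450 = 0.5103.
Q* = √(2DS / (H(1 − d/p))) = √(2 × 170,400 × 644 / (6.01 × 0.5103)).
= √(219,475,200 / 3.0672) ≈ 8459.090.

Q* ≈ 8,459 castings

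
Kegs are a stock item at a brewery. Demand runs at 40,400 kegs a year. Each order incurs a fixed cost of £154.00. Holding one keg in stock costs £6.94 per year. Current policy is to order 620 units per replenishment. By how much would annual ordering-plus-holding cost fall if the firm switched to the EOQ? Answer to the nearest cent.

EOQ = √(2DS/H) = √(2 × 40,400 × 154 / 6.94) ≈ 1339.02.
Cost at Q* = (D/Q*)S + (Q*/2)H = √(2DSH) ≈ £9,292.78.
Cost at Q = 620: (40,400/620)×154 + (620/2)×6.94 = £10,034.84 + £2,151.40 = £12,186.24.
Excess = £12,186.24 − £9,292.78 = £2,893.46.

Extra cost ≈ £2,893.46 per year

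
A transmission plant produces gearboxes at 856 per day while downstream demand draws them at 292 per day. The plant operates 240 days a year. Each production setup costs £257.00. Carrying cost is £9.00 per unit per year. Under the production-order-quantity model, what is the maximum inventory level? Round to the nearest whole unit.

Annual demand D = 292 × 240 = 70,080.
Production build-up factor (1 − d/p) = 1 − 292/856 = 0.6589.
Q* = √(2DS / (H(1 − d/p))) = √(2 × 70,080 × 257 / (9 × 0.6589)).
= √(36,021,120 / 5.9299) ≈ 2464.647.
Maximum inventory = Q*(1 − d/p) = 2464.647 × 0.6589 ≈ 1623.903.

I_max ≈ 1,624 gearboxes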